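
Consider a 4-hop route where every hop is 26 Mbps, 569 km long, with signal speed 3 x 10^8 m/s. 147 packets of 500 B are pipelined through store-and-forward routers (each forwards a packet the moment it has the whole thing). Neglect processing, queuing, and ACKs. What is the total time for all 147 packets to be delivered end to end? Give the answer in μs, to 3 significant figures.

Per-hop transmission t_tx = L/R = 4000/26000000 = 153.846 μs.
Per-hop propagation t_prop = 569000/300000000 = 1896.67 μs.
Pipeline fill: first packet needs 4·t_tx to clear all hops; remaining 146 packets each add one t_tx.
Total = (4+147-1)·t_tx + 4·t_prop = 150·153.846 + 4·1896.67 = 30700 μs.

30700 μs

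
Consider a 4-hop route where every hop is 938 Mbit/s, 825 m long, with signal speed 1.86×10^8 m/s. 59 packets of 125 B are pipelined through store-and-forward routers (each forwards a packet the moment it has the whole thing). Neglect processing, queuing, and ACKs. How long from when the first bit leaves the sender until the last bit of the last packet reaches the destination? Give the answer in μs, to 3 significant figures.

83.8 μs

Per-hop transmission t_tx = L/R = 1000/938000000 = 1.0661 μs.
Per-hop propagation t_prop = 825/186000000 = 4.43548 μs.
Pipeline fill: first packet needs 4·t_tx to clear all hops; remaining 58 packets each add one t_tx.
Total = (4+59-1)·t_tx + 4·t_prop = 62·1.0661 + 4·4.43548 = 83.8 μs.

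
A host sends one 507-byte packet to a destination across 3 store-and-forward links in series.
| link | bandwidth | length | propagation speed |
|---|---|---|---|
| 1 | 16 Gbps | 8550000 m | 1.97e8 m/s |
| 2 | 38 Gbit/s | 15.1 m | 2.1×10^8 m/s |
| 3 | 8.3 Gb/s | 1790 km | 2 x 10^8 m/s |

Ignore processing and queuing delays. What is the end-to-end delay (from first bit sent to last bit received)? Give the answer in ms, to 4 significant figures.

L = 507 × 8 = 4056 bits.
Transmission delays (L/R per hop): 0.0002535, 0.000106737, 0.000488675 ms; sum = 0.000848912 ms.
Propagation delays (d/s per hop): 43.401, 7.19048e-05, 8.95 ms; sum = 52.3511 ms.
End-to-end = 52.35 ms.

52.35 ms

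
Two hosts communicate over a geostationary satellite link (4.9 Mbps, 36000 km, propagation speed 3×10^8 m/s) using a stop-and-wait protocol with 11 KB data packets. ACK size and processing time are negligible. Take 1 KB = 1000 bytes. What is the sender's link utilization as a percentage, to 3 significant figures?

6.96 %

t_tx = L/R = 88000/4900000 = 0.0179592 s.
t_prop = 36000000/300000000 = 0.12 s; RTT = 0.24 s.
Cycle = t_tx + RTT = 0.257959 s.
Utilization = t_tx / cycle = 0.0179592/0.257959 = 6.96 %.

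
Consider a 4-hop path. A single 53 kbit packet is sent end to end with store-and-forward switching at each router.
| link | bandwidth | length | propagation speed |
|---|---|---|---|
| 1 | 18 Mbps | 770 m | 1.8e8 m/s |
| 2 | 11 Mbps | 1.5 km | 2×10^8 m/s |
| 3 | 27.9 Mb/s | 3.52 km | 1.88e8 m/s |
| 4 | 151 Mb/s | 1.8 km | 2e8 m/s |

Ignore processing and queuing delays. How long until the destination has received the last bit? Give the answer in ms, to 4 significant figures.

10.05 ms

L = 53000 bits.
Transmission delays (L/R per hop): 2.94444, 4.81818, 1.89964, 0.350993 ms; sum = 10.0133 ms.
Propagation delays (d/s per hop): 0.00427778, 0.0075, 0.0187234, 0.009 ms; sum = 0.0395012 ms.
End-to-end = 10.05 ms.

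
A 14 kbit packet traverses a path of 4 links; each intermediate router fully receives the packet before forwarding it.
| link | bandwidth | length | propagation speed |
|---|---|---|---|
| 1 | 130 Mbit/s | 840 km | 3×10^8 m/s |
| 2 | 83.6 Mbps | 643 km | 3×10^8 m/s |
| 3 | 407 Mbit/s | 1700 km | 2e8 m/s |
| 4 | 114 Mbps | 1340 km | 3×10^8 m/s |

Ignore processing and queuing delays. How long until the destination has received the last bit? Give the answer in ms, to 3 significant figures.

L = 14000 bits.
Transmission delays (L/R per hop): 0.107692, 0.167464, 0.034398, 0.122807 ms; sum = 0.432361 ms.
Propagation delays (d/s per hop): 2.8, 2.14333, 8.5, 4.46667 ms; sum = 17.91 ms.
End-to-end = 18.3 ms.

18.3 ms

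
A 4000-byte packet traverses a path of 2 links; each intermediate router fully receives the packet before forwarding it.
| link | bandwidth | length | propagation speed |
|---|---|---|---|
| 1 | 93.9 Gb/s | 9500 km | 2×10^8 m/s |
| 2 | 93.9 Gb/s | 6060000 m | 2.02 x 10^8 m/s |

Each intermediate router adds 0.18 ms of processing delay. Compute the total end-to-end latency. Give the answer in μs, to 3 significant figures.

L = 4000 × 8 = 32000 bits.
Transmission delay per hop = L/R = 32000/93900000000 = 0.340788 μs; 2 hops → 0.681576 μs.
Propagation delays (d/s per hop): 47500, 30000 μs; sum = 77500 μs.
Processing at 1 router(s): 1 × 0.18 ms = 180 μs.
End-to-end = 77700 μs.

77700 μs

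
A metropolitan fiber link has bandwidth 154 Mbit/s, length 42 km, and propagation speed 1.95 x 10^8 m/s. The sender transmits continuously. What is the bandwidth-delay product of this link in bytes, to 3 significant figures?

Propagation delay = 42000 / 195000000 = 0.000215385 s.
BDP = R × t_prop = 154000000 × 0.000215385 = 33169.2 bits.
In bytes: 33169.2/8 = 4150 bytes.

4150 bytes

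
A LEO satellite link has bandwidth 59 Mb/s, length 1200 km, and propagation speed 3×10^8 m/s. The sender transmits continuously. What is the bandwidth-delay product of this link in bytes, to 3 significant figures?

Propagation delay = 1200000 / 300000000 = 0.004 s.
BDP = R × t_prop = 59000000 × 0.004 = 236000 bits.
In bytes: 236000/8 = 29500 bytes.

29500 bytes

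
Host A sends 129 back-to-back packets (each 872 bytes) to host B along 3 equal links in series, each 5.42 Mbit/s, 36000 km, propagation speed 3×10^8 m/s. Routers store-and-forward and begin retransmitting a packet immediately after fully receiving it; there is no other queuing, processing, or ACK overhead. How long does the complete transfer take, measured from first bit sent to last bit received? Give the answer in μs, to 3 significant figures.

529000 μs

Per-hop transmission t_tx = L/R = 6976/5420000 = 1287.08 μs.
Per-hop propagation t_prop = 36000000/300000000 = 120000 μs.
Pipeline fill: first packet needs 3·t_tx to clear all hops; remaining 128 packets each add one t_tx.
Total = (3+129-1)·t_tx + 3·t_prop = 131·1287.08 + 3·120000 = 529000 μs.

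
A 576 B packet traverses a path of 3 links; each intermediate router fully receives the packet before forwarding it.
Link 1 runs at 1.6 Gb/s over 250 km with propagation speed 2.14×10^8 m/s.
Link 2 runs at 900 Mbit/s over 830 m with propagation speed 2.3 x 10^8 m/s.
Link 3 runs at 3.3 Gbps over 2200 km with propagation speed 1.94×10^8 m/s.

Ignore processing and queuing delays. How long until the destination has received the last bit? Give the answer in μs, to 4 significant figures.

L = 576 × 8 = 4608 bits.
Transmission delays (L/R per hop): 2.88, 5.12, 1.39636 μs; sum = 9.39636 μs.
Propagation delays (d/s per hop): 1168.22, 3.6087, 11340.2 μs; sum = 12512 μs.
End-to-end = 12520 μs.

12520 μs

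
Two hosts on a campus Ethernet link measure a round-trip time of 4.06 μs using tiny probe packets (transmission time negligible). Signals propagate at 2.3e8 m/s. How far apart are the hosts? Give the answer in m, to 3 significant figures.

467 m

One-way propagation = RTT/2 = 2.03 μs.
d = s × t = 2.3e+08 × 2.03e-06 = 467 m.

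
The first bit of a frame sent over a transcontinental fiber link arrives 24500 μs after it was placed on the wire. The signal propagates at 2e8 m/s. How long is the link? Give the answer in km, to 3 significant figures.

d = s × t_prop = 200000000 × 0.0245 = 4900 km.

4900 km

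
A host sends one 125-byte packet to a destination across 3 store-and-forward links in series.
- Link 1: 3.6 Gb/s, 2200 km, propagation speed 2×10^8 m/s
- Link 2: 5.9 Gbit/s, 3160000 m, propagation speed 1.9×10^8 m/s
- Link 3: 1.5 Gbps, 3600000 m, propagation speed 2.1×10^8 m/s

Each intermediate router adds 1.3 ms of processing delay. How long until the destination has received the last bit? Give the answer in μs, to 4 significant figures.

47380 μs

L = 125 × 8 = 1000 bits.
Transmission delays (L/R per hop): 0.277778, 0.169492, 0.666667 μs; sum = 1.11394 μs.
Propagation delays (d/s per hop): 11000, 16631.6, 17142.9 μs; sum = 44774.4 μs.
Processing at 2 router(s): 2 × 1.3 ms = 2600 μs.
End-to-end = 47380 μs.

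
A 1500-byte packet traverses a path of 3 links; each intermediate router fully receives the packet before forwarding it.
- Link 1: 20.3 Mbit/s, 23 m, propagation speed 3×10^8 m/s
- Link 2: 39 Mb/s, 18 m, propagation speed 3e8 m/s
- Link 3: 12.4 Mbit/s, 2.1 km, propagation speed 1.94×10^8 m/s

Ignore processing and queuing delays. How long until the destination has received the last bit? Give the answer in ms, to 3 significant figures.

L = 1500 × 8 = 12000 bits.
Transmission delays (L/R per hop): 0.591133, 0.307692, 0.967742 ms; sum = 1.86657 ms.
Propagation delays (d/s per hop): 7.66667e-05, 6e-05, 0.0108247 ms; sum = 0.0109614 ms.
End-to-end = 1.88 ms.

1.88 ms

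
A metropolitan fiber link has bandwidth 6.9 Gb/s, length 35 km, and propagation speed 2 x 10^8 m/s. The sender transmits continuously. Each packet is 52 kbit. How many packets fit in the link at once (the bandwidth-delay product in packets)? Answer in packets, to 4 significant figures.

Propagation delay = 35000 / 200000000 = 0.000175 s.
BDP = R × t_prop = 6900000000 × 0.000175 = 1207500 bits.
In packets of 52000 bits: 23.22 packets.

23.22 packets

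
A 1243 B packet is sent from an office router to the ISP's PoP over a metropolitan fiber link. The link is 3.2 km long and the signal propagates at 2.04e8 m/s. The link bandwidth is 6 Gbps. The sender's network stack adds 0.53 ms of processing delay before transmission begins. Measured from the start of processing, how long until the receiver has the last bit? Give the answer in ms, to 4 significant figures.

L = 1243 × 8 = 9944 bits.
Transmission delay = L/R = 9944 / 6000000000 = 0.00165733 ms.
Propagation delay = d/s = 3200 m / 204000000 m/s = 0.0156863 ms.
Plus processing delay 0.53 ms = 0.53 ms.
Total = 0.5473 ms.

0.5473 ms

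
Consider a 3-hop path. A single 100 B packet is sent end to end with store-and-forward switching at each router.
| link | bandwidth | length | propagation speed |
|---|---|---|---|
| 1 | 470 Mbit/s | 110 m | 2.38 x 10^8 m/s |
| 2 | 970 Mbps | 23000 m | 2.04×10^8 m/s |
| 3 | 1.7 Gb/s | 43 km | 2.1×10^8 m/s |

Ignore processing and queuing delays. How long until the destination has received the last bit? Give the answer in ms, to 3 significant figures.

0.321 ms

L = 100 × 8 = 800 bits.
Transmission delays (L/R per hop): 0.00170213, 0.000824742, 0.000470588 ms; sum = 0.00299746 ms.
Propagation delays (d/s per hop): 0.000462185, 0.112745, 0.204762 ms; sum = 0.317969 ms.
End-to-end = 0.321 ms.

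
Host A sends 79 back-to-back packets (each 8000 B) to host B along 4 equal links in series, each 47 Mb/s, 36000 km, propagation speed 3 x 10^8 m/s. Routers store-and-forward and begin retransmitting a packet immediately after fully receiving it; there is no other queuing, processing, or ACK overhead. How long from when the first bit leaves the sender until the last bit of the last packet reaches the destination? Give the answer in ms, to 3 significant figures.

592 ms

Per-hop transmission t_tx = L/R = 64000/47000000 = 1.3617 ms.
Per-hop propagation t_prop = 36000000/300000000 = 120 ms.
Pipeline fill: first packet needs 4·t_tx to clear all hops; remaining 78 packets each add one t_tx.
Total = (4+79-1)·t_tx + 4·t_prop = 82·1.3617 + 4·120 = 592 ms.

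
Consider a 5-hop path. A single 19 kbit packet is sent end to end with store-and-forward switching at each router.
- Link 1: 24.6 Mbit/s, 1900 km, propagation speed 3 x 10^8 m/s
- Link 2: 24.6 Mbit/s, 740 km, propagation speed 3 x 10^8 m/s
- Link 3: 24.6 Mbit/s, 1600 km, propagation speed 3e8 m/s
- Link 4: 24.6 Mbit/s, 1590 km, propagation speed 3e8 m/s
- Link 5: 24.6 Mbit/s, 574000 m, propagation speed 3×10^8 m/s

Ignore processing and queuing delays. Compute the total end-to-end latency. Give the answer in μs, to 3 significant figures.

25200 μs

L = 19000 bits.
Transmission delay per hop = L/R = 19000/24600000 = 772.358 μs; 5 hops → 3861.79 μs.
Propagation delays (d/s per hop): 6333.33, 2466.67, 5333.33, 5300, 1913.33 μs; sum = 21346.7 μs.
End-to-end = 25200 μs.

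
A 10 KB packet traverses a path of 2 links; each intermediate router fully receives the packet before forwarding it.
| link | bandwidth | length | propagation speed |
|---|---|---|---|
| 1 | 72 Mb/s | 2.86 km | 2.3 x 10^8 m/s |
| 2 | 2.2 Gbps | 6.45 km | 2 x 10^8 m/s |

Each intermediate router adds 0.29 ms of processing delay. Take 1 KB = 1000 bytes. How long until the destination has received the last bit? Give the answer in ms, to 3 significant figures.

1.48 ms

L = 80000 bits.
Transmission delays (L/R per hop): 1.11111, 0.0363636 ms; sum = 1.14747 ms.
Propagation delays (d/s per hop): 0.0124348, 0.03225 ms; sum = 0.0446848 ms.
Processing at 1 router(s): 1 × 0.29 ms = 0.29 ms.
End-to-end = 1.48 ms.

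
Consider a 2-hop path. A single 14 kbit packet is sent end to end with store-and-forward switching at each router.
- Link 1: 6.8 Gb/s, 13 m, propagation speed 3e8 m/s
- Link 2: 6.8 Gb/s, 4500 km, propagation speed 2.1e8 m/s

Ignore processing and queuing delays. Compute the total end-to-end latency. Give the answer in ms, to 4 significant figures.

21.43 ms

L = 14000 bits.
Transmission delay per hop = L/R = 14000/6800000000 = 0.00205882 ms; 2 hops → 0.00411765 ms.
Propagation delays (d/s per hop): 4.33333e-05, 21.4286 ms; sum = 21.4286 ms.
End-to-end = 21.43 ms.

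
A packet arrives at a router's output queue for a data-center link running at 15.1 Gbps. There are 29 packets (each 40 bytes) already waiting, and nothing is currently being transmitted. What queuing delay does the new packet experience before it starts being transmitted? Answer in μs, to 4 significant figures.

0.6146 μs

Each queued packet: L/R = 320/15100000000 = 0.0211921 μs.
29 queued → 0.61457 μs.
Queuing delay = 0.6146 μs.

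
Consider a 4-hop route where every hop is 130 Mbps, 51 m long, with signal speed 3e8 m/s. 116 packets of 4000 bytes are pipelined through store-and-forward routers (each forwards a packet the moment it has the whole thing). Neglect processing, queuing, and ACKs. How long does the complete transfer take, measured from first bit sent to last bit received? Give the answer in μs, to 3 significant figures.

Per-hop transmission t_tx = L/R = 32000/130000000 = 246.154 μs.
Per-hop propagation t_prop = 51/300000000 = 0.17 μs.
Pipeline fill: first packet needs 4·t_tx to clear all hops; remaining 115 packets each add one t_tx.
Total = (4+116-1)·t_tx + 4·t_prop = 119·246.154 + 4·0.17 = 29300 μs.

29300 μs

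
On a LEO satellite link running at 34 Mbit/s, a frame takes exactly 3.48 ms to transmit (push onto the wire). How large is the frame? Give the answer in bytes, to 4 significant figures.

L = R × t_tx = 34000000 b/s × 0.00348 s = 118320 bits.
In bytes: 118320 / 8 = 14790 bytes.

14790 bytes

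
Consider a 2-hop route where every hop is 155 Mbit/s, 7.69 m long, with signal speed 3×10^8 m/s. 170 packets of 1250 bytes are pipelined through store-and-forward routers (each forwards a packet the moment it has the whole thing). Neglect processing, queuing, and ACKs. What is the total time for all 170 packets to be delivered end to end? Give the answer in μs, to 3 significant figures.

Per-hop transmission t_tx = L/R = 10000/155000000 = 64.5161 μs.
Per-hop propagation t_prop = 7.69/300000000 = 0.0256333 μs.
Pipeline fill: first packet needs 2·t_tx to clear all hops; remaining 169 packets each add one t_tx.
Total = (2+170-1)·t_tx + 2·t_prop = 171·64.5161 + 2·0.0256333 = 11000 μs.

11000 μs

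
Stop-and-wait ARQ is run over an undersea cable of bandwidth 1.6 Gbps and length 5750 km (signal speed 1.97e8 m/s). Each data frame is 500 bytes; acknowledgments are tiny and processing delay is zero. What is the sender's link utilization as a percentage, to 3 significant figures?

0.00428 %

t_tx = L/R = 4000/1600000000 = 2.5e-06 s.
t_prop = 5750000/197000000 = 0.0291878 s; RTT = 0.0583756 s.
Cycle = t_tx + RTT = 0.0583781 s.
Utilization = t_tx / cycle = 2.5e-06/0.0583781 = 0.00428 %.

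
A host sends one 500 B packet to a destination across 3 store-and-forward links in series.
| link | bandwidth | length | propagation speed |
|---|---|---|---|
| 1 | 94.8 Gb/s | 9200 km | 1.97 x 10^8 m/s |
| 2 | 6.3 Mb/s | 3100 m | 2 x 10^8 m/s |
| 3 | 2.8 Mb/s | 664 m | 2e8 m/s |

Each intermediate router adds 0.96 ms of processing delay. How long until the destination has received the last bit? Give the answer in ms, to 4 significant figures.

50.70 ms

L = 500 × 8 = 4000 bits.
Transmission delays (L/R per hop): 4.21941e-05, 0.634921, 1.42857 ms; sum = 2.06353 ms.
Propagation delays (d/s per hop): 46.7005, 0.0155, 0.00332 ms; sum = 46.7193 ms.
Processing at 2 router(s): 2 × 0.96 ms = 1.92 ms.
End-to-end = 50.70 ms.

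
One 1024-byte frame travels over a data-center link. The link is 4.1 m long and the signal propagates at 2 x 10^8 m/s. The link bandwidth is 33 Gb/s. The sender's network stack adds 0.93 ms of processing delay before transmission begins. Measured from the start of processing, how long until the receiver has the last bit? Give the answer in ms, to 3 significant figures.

L = 1024 × 8 = 8192 bits.
Transmission delay = L/R = 8192 / 33000000000 = 0.000248242 ms.
Propagation delay = d/s = 4.1 m / 200000000 m/s = 2.05e-05 ms.
Plus processing delay 0.93 ms = 0.93 ms.
Total = 0.930 ms.

0.930 ms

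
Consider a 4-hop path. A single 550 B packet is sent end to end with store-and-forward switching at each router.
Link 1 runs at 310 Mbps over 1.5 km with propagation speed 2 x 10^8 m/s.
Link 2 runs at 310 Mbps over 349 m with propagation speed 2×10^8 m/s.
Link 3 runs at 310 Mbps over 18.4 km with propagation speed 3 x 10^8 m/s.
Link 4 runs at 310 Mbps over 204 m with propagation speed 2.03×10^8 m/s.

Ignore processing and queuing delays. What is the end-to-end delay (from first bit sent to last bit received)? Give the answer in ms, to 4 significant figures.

L = 550 × 8 = 4400 bits.
Transmission delay per hop = L/R = 4400/310000000 = 0.0141935 ms; 4 hops → 0.0567742 ms.
Propagation delays (d/s per hop): 0.0075, 0.001745, 0.0613333, 0.00100493 ms; sum = 0.0715833 ms.
End-to-end = 0.1284 ms.

0.1284 ms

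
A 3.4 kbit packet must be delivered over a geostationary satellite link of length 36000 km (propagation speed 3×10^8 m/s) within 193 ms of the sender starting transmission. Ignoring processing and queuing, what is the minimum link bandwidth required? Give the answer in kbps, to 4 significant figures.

Propagation delay = 36000000 / 300000000 = 120 ms.
Transmission budget = 193 − 120 = 73 ms.
R ≥ L / t_tx = 3400 bits / 0.073 s = 46.58 kbps.

46.58 kbps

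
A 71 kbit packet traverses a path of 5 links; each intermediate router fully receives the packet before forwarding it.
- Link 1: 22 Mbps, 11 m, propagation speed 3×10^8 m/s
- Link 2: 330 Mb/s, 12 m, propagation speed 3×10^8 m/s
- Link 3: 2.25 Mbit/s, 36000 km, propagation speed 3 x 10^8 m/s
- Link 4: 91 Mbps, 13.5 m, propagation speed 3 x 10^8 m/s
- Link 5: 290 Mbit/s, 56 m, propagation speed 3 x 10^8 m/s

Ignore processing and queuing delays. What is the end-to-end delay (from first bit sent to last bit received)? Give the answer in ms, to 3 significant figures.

L = 71000 bits.
Transmission delays (L/R per hop): 3.22727, 0.215152, 31.5556, 0.78022, 0.244828 ms; sum = 36.023 ms.
Propagation delays (d/s per hop): 3.66667e-05, 4e-05, 120, 4.5e-05, 0.000186667 ms; sum = 120 ms.
End-to-end = 156 ms.

156 ms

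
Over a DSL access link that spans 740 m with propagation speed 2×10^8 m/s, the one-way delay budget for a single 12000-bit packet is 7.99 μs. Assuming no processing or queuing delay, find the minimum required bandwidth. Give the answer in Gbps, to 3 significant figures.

Propagation delay = 740 / 200000000 = 3.7 μs.
Transmission budget = 7.99 − 3.7 = 4.29 μs.
R ≥ L / t_tx = 12000 bits / 4.29e-06 s = 2.80 Gbps.

2.80 Gbps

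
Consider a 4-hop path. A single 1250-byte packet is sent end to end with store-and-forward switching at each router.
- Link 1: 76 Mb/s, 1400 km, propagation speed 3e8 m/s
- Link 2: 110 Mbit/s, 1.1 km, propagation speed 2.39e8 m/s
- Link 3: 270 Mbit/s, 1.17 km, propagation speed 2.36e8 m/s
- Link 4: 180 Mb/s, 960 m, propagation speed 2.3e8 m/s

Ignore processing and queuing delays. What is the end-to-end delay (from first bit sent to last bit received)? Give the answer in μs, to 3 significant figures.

L = 1250 × 8 = 10000 bits.
Transmission delays (L/R per hop): 131.579, 90.9091, 37.037, 55.5556 μs; sum = 315.081 μs.
Propagation delays (d/s per hop): 4666.67, 4.60251, 4.95763, 4.17391 μs; sum = 4680.4 μs.
End-to-end = 5000 μs.

5000 μs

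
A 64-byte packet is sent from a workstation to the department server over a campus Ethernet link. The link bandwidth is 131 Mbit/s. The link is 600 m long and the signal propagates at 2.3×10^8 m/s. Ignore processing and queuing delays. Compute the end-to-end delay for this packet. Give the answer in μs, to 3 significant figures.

L = 64 × 8 = 512 bits.
Transmission delay = L/R = 512 / 131000000 = 3.9084 μs.
Propagation delay = d/s = 600 m / 2.3e+08 m/s = 2.6087 μs.
Total = 6.52 μs.

6.52 μs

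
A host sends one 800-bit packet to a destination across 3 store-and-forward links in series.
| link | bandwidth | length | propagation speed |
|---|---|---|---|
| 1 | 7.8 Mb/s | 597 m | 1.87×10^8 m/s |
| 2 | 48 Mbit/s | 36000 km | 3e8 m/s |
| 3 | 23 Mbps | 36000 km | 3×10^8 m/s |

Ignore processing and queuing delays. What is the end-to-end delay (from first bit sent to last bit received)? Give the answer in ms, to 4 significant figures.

240.2 ms

Transmission delays (L/R per hop): 0.102564, 0.0166667, 0.0347826 ms; sum = 0.154013 ms.
Propagation delays (d/s per hop): 0.00319251, 120, 120 ms; sum = 240.003 ms.
End-to-end = 240.2 ms.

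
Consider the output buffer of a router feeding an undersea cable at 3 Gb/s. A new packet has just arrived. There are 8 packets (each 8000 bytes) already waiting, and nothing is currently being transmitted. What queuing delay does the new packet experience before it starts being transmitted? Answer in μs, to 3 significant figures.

Each queued packet: L/R = 64000/3000000000 = 21.3333 μs.
8 queued → 170.667 μs.
Queuing delay = 171 μs.

171 μs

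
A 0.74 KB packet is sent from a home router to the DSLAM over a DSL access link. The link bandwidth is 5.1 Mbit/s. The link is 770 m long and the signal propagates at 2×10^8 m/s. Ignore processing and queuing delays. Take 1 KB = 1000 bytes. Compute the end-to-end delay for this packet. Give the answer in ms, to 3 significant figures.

L = 5920 bits.
Transmission delay = L/R = 5920 / 5100000 = 1.16078 ms.
Propagation delay = d/s = 770 m / 200000000 m/s = 0.00385 ms.
Total = 1.16 ms.

1.16 ms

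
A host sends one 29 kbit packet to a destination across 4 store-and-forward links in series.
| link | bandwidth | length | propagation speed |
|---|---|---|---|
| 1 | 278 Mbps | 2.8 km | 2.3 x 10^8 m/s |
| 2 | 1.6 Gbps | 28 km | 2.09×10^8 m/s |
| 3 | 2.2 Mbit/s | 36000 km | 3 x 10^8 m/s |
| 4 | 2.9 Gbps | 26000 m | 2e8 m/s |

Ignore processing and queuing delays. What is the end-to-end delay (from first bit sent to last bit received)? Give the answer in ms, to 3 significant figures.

134 ms

L = 29000 bits.
Transmission delays (L/R per hop): 0.104317, 0.018125, 13.1818, 0.01 ms; sum = 13.3143 ms.
Propagation delays (d/s per hop): 0.0121739, 0.133971, 120, 0.13 ms; sum = 120.276 ms.
End-to-end = 134 ms.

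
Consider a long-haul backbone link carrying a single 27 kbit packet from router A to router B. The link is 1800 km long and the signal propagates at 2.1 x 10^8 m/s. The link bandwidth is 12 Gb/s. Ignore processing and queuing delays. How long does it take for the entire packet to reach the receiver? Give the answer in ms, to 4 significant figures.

8.574 ms

L = 27000 bits.
Transmission delay = L/R = 27000 / 12000000000 = 0.00225 ms.
Propagation delay = d/s = 1800000 m / 210000000 m/s = 8.57143 ms.
Total = 8.574 ms.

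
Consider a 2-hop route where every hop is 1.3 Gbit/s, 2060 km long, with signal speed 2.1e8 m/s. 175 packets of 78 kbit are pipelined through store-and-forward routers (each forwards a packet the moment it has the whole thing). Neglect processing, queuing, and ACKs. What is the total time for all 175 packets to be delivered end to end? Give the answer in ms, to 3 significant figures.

Per-hop transmission t_tx = L/R = 78000/1300000000 = 0.06 ms.
Per-hop propagation t_prop = 2060000/210000000 = 9.80952 ms.
Pipeline fill: first packet needs 2·t_tx to clear all hops; remaining 174 packets each add one t_tx.
Total = (2+175-1)·t_tx + 2·t_prop = 176·0.06 + 2·9.80952 = 30.2 ms.

30.2 ms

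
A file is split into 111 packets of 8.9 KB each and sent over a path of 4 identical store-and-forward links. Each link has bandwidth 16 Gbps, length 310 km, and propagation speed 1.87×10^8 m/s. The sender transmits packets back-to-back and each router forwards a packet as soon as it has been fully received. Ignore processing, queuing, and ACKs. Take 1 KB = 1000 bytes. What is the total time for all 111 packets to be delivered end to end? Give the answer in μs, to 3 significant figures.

7140 μs

Per-hop transmission t_tx = L/R = 71200/16000000000 = 4.45 μs.
Per-hop propagation t_prop = 310000/187000000 = 1657.75 μs.
Pipeline fill: first packet needs 4·t_tx to clear all hops; remaining 110 packets each add one t_tx.
Total = (4+111-1)·t_tx + 4·t_prop = 114·4.45 + 4·1657.75 = 7140 μs.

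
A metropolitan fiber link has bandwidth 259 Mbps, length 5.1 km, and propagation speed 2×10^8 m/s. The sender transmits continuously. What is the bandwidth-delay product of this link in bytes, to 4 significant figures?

Propagation delay = 5100 / 200000000 = 2.55e-05 s.
BDP = R × t_prop = 259000000 × 2.55e-05 = 6604.5 bits.
In bytes: 6604.5/8 = 825.6 bytes.

825.6 bytes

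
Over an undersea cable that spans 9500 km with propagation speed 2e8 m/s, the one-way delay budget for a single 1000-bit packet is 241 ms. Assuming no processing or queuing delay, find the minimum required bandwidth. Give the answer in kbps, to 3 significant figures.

Propagation delay = 9500000 / 200000000 = 47.5 ms.
Transmission budget = 241 − 47.5 = 193.5 ms.
R ≥ L / t_tx = 1000 bits / 0.1935 s = 5.17 kbps.

5.17 kbps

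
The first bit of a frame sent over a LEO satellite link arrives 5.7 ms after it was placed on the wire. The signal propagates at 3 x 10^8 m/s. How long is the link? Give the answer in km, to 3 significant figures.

d = s × t_prop = 300000000 × 0.0057 = 1710 km.

1710 km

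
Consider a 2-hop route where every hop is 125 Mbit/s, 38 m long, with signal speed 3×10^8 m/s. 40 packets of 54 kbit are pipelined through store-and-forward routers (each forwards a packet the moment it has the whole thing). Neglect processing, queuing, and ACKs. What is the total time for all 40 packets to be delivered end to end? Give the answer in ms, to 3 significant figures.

Per-hop transmission t_tx = L/R = 54000/125000000 = 0.432 ms.
Per-hop propagation t_prop = 38/300000000 = 0.000126667 ms.
Pipeline fill: first packet needs 2·t_tx to clear all hops; remaining 39 packets each add one t_tx.
Total = (2+40-1)·t_tx + 2·t_prop = 41·0.432 + 2·0.000126667 = 17.7 ms.

17.7 ms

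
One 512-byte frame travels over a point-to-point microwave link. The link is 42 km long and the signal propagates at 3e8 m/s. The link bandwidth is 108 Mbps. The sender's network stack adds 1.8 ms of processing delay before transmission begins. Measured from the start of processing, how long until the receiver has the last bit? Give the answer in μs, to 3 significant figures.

1980 μs

L = 512 × 8 = 4096 bits.
Transmission delay = L/R = 4096 / 108000000 = 37.9259 μs.
Propagation delay = d/s = 42000 m / 300000000 m/s = 140 μs.
Plus processing delay 1.8 ms = 1800 μs.
Total = 1980 μs.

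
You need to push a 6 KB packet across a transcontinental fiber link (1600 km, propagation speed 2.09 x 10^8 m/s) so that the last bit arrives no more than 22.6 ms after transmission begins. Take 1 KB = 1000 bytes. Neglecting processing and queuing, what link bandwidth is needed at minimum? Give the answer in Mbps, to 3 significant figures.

3.21 Mbps

L = 48000 bits.
Propagation delay = 1600000 / 209000000 = 7.6555 ms.
Transmission budget = 22.6 − 7.6555 = 14.9445 ms.
R ≥ L / t_tx = 48000 bits / 0.0149445 s = 3.21 Mbps.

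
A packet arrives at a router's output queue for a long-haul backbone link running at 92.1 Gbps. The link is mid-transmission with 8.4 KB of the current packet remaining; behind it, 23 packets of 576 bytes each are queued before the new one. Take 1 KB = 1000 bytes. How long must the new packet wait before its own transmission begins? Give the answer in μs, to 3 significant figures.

Each queued packet: L/R = 4608/92100000000 = 0.0500326 μs.
23 queued → 1.15075 μs.
Plus remaining 67200 bits of current packet: 0.729642 μs.
Queuing delay = 1.88 μs.

1.88 μs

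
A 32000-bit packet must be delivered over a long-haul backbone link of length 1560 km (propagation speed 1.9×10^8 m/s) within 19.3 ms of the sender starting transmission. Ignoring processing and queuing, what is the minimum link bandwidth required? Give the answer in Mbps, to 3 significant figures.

2.89 Mbps

Propagation delay = 1560000 / 190000000 = 8.21053 ms.
Transmission budget = 19.3 − 8.21053 = 11.0895 ms.
R ≥ L / t_tx = 32000 bits / 0.0110895 s = 2.89 Mbps.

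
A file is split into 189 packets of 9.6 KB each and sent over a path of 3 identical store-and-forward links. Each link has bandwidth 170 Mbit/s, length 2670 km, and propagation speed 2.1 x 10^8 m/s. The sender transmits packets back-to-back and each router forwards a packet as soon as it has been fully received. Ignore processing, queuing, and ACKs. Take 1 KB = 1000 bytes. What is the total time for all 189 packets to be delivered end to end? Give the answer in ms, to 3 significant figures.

Per-hop transmission t_tx = L/R = 76800/170000000 = 0.451765 ms.
Per-hop propagation t_prop = 2670000/210000000 = 12.7143 ms.
Pipeline fill: first packet needs 3·t_tx to clear all hops; remaining 188 packets each add one t_tx.
Total = (3+189-1)·t_tx + 3·t_prop = 191·0.451765 + 3·12.7143 = 124 ms.

124 ms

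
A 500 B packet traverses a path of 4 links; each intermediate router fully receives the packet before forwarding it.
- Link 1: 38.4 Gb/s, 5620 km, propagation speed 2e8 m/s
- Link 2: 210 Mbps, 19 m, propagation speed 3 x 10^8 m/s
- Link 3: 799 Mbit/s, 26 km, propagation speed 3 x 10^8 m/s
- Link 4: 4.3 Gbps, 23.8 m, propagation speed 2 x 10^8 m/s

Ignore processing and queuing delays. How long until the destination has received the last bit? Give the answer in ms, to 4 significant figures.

28.21 ms

L = 500 × 8 = 4000 bits.
Transmission delays (L/R per hop): 0.000104167, 0.0190476, 0.00500626, 0.000930233 ms; sum = 0.0250883 ms.
Propagation delays (d/s per hop): 28.1, 6.33333e-05, 0.0866667, 0.000119 ms; sum = 28.1868 ms.
End-to-end = 28.21 ms.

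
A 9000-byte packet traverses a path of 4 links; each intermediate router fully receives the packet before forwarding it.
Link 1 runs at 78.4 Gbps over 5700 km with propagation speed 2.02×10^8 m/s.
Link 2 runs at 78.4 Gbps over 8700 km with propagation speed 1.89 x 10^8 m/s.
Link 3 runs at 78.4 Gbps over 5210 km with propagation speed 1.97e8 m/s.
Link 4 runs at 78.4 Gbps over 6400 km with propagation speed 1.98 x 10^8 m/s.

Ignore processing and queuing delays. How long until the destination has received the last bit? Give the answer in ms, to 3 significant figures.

133 ms

L = 9000 × 8 = 72000 bits.
Transmission delay per hop = L/R = 72000/78400000000 = 0.000918367 ms; 4 hops → 0.00367347 ms.
Propagation delays (d/s per hop): 28.2178, 46.0317, 26.4467, 32.3232 ms; sum = 133.02 ms.
End-to-end = 133 ms.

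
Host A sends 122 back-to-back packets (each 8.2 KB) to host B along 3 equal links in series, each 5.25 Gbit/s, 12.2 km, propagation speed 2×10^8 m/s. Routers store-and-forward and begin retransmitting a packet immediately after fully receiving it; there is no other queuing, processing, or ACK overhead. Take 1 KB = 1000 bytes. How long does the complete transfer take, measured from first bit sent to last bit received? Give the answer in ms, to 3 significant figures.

Per-hop transmission t_tx = L/R = 65600/5250000000 = 0.0124952 ms.
Per-hop propagation t_prop = 12200/200000000 = 0.061 ms.
Pipeline fill: first packet needs 3·t_tx to clear all hops; remaining 121 packets each add one t_tx.
Total = (3+122-1)·t_tx + 3·t_prop = 124·0.0124952 + 3·0.061 = 1.73 ms.

1.73 ms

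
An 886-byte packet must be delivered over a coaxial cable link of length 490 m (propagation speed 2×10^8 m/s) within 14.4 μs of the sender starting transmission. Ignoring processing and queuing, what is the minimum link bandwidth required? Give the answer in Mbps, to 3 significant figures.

L = 7088 bits.
Propagation delay = 490 / 200000000 = 2.45 μs.
Transmission budget = 14.4 − 2.45 = 11.95 μs.
R ≥ L / t_tx = 7088 bits / 1.195e-05 s = 593 Mbps.

593 Mbps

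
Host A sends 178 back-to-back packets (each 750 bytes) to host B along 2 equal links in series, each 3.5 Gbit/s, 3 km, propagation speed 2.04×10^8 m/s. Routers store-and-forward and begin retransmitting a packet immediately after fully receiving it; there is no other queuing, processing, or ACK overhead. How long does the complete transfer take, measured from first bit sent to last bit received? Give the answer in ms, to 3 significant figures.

Per-hop transmission t_tx = L/R = 6000/3500000000 = 0.00171429 ms.
Per-hop propagation t_prop = 3000/204000000 = 0.0147059 ms.
Pipeline fill: first packet needs 2·t_tx to clear all hops; remaining 177 packets each add one t_tx.
Total = (2+178-1)·t_tx + 2·t_prop = 179·0.00171429 + 2·0.0147059 = 0.336 ms.

0.336 ms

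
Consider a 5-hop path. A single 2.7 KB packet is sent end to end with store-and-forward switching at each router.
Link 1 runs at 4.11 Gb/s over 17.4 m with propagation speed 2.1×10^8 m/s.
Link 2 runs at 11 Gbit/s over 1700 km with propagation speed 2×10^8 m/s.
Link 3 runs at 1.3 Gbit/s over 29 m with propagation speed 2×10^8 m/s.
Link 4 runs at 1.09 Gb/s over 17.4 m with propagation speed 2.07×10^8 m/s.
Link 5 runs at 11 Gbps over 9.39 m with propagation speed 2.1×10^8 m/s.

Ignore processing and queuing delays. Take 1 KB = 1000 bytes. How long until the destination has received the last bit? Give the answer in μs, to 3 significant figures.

8550 μs

L = 21600 bits.
Transmission delays (L/R per hop): 5.25547, 1.96364, 16.6154, 19.8165, 1.96364 μs; sum = 45.6146 μs.
Propagation delays (d/s per hop): 0.0828571, 8500, 0.145, 0.084058, 0.0447143 μs; sum = 8500.36 μs.
End-to-end = 8550 μs.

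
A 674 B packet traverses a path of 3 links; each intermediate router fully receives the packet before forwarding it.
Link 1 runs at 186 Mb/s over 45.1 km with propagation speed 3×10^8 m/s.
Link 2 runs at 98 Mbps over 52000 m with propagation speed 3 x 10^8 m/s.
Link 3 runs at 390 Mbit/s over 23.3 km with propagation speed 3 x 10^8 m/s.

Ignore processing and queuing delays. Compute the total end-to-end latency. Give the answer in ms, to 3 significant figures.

0.499 ms

L = 674 × 8 = 5392 bits.
Transmission delays (L/R per hop): 0.0289892, 0.0550204, 0.0138256 ms; sum = 0.0978353 ms.
Propagation delays (d/s per hop): 0.150333, 0.173333, 0.0776667 ms; sum = 0.401333 ms.
End-to-end = 0.499 ms.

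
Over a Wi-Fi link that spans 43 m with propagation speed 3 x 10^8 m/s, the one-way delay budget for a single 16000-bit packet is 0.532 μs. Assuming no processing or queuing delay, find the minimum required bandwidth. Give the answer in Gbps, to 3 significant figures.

Propagation delay = 43 / 300000000 = 0.143333 μs.
Transmission budget = 0.532 − 0.143333 = 0.388667 μs.
R ≥ L / t_tx = 16000 bits / 3.88667e-07 s = 41.2 Gbps.

41.2 Gbps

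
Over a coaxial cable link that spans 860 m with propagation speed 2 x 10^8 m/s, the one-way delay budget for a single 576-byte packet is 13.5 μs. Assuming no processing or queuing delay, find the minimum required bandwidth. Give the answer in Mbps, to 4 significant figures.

L = 4608 bits.
Propagation delay = 860 / 200000000 = 4.3 μs.
Transmission budget = 13.5 − 4.3 = 9.2 μs.
R ≥ L / t_tx = 4608 bits / 9.2e-06 s = 500.9 Mbps.

500.9 Mbps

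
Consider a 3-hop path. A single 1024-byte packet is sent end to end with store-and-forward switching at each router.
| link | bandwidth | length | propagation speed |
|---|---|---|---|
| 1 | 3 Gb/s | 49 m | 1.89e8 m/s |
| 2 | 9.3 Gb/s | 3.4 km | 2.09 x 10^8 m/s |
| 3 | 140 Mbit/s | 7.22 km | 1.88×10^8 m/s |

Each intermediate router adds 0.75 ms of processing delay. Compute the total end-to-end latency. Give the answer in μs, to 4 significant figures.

1617 μs

L = 1024 × 8 = 8192 bits.
Transmission delays (L/R per hop): 2.73067, 0.88086, 58.5143 μs; sum = 62.1258 μs.
Propagation delays (d/s per hop): 0.259259, 16.2679, 38.4043 μs; sum = 54.9315 μs.
Processing at 2 router(s): 2 × 0.75 ms = 1500 μs.
End-to-end = 1617 μs.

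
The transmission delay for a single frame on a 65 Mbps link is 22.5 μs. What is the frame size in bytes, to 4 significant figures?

L = R × t_tx = 65000000 b/s × 2.25e-05 s = 1462.5 bits.
In bytes: 1462.5 / 8 = 182.8 bytes.

182.8 bytes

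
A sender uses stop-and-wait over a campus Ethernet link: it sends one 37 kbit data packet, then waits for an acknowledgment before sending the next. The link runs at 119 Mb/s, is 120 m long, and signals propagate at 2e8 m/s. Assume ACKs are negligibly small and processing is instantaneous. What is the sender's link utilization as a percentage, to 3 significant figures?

t_tx = L/R = 37000/119000000 = 0.000310924 s.
t_prop = 120/200000000 = 6e-07 s; RTT = 1.2e-06 s.
Cycle = t_tx + RTT = 0.000312124 s.
Utilization = t_tx / cycle = 0.000310924/0.000312124 = 99.6 %.

99.6 %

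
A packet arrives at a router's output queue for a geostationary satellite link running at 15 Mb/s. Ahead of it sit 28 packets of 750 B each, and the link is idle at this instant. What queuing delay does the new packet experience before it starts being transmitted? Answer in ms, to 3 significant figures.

11.2 ms

Each queued packet: L/R = 6000/15000000 = 0.4 ms.
28 queued → 11.2 ms.
Queuing delay = 11.2 ms.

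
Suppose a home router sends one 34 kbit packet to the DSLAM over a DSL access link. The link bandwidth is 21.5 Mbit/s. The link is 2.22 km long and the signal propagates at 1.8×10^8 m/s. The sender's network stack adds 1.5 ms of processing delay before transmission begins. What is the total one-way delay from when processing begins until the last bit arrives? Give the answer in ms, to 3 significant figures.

3.09 ms

L = 34000 bits.
Transmission delay = L/R = 34000 / 21500000 = 1.5814 ms.
Propagation delay = d/s = 2220 m / 180000000 m/s = 0.0123333 ms.
Plus processing delay 1.5 ms = 1.5 ms.
Total = 3.09 ms.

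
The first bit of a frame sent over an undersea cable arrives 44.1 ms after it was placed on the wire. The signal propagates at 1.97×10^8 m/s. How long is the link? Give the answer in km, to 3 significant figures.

8690 km

d = s × t_prop = 197000000 × 0.0441 = 8690 km.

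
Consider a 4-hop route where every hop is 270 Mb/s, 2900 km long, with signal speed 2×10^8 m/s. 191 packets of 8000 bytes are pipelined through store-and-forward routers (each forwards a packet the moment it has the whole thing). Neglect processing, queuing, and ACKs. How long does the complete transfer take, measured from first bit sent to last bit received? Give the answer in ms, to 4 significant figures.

Per-hop transmission t_tx = L/R = 64000/270000000 = 0.237037 ms.
Per-hop propagation t_prop = 2900000/200000000 = 14.5 ms.
Pipeline fill: first packet needs 4·t_tx to clear all hops; remaining 190 packets each add one t_tx.
Total = (4+191-1)·t_tx + 4·t_prop = 194·0.237037 + 4·14.5 = 104.0 ms.

104.0 ms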